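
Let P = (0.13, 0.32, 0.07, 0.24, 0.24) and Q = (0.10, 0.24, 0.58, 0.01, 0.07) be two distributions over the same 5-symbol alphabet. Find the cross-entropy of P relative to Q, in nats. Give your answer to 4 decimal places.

2.5376 nats

H(P,Q) = −Σ p·ln q.
  −0.13·ln(0.10) = 0.29934
  −0.32·ln(0.24) = 0.45668
  −0.07·ln(0.58) = 0.03813
  −0.24·ln(0.01) = 1.10524
  −0.24·ln(0.07) = 0.63822
H(P,Q) = 2.5376 nats.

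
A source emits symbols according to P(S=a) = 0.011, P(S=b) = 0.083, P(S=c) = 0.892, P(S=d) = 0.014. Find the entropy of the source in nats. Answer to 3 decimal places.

H(S) = −Σ p·ln p.
  −(0.011)·ln(0.011) = 0.0496
  −(0.083)·ln(0.083) = 0.2066
  −(0.892)·ln(0.892) = 0.1019
  −(0.014)·ln(0.014) = 0.0598
Sum: 0.0496 + 0.2066 + 0.1019 + 0.0598 = 0.418 nats.

0.418 nats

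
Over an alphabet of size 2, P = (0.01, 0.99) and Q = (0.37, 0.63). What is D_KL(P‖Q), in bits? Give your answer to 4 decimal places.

D(P‖Q) = Σ p·log₂(p/q).
  0.01·log₂(0.01/0.37) = -0.05209
  0.99·log₂(0.99/0.63) = 0.64556
D(P‖Q) = 0.5935 bits.

0.5935 bits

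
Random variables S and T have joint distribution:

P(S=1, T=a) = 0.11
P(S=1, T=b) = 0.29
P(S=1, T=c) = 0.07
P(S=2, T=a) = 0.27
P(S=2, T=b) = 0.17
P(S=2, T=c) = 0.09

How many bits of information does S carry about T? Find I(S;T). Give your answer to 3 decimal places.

Marginals: p(S) = (0.4700, 0.5300), p(T) = (0.3800, 0.4600, 0.1600).
I(S;T) = Σ p(x,y)·log₂[p(x,y)/(p(x)p(y))].
  (1,a): 0.11·log₂(0.6159) = -0.0769
  (1,b): 0.29·log₂(1.3414) = 0.1229
  (1,c): 0.07·log₂(0.9309) = -0.0072
  (2,a): 0.27·log₂(1.3406) = 0.1142
  (2,b): 0.17·log₂(0.6973) = -0.0884
  (2,c): 0.09·log₂(1.0613) = 0.0077
Sum = 0.072 bits.

0.072 bits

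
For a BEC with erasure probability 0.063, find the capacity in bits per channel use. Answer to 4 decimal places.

Binary erasure channel: capacity C = 1 − ε.
C = 1 − 0.063 = 0.9370 bits per channel use.

0.9370 bits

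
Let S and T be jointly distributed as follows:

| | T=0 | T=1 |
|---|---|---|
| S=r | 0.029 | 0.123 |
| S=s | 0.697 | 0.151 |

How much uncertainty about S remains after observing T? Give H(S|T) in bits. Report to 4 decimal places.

0.4477 bits

Chain rule: H(S|T) = H(S,T) − H(T).
Marginals: p(S) = (0.1520, 0.8480), p(T) = (0.7260, 0.2740).
H(S,T) = 1.2948 bits; H(T) = 0.8471 bits.
H(S|T) = 1.2948 − 0.8471 = 0.4477 bits.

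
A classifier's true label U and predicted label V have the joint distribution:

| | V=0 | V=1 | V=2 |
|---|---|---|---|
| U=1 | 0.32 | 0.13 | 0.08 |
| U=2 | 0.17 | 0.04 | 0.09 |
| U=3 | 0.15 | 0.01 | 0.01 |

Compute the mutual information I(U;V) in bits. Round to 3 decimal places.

Marginals: p(U) = (0.5300, 0.3000, 0.1700), p(V) = (0.6400, 0.1800, 0.1800).
I(U;V) = H(U) + H(V) − H(U,V).
H(U) = 1.4411, H(V) = 1.3027, H(U,V) = 2.6766.
I(U;V) = 1.4411 + 1.3027 − 2.6766 = 0.067 bits.

0.067 bits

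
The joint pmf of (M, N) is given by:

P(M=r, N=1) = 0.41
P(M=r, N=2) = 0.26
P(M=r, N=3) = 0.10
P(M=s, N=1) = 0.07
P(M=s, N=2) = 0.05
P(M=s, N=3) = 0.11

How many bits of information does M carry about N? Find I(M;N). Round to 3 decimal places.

0.083 bits

Marginals: p(M) = (0.7700, 0.2300), p(N) = (0.4800, 0.3100, 0.2100).
I(M;N) = Σ p(x,y)·log₂[p(x,y)/(p(x)p(y))].
  (r,1): 0.41·log₂(1.1093) = 0.0614
  (r,2): 0.26·log₂(1.0892) = 0.0321
  (r,3): 0.10·log₂(0.6184) = -0.0693
  (s,1): 0.07·log₂(0.6341) = -0.0460
  (s,2): 0.05·log₂(0.7013) = -0.0256
  (s,3): 0.11·log₂(2.2774) = 0.1306
Sum = 0.083 bits.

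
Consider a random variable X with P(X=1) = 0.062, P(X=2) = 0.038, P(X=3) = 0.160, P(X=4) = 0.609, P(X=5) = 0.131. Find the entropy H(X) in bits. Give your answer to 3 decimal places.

1.671 bits

H(X) = −Σ p·log₂ p.
  −(0.062)·log₂(0.062) = 0.2487
  −(0.038)·log₂(0.038) = 0.1793
  −(0.160)·log₂(0.160) = 0.4230
  −(0.609)·log₂(0.609) = 0.4357
  −(0.131)·log₂(0.131) = 0.3841
Sum: 0.2487 + 0.1793 + 0.4230 + 0.4357 + 0.3841 = 1.671 bits.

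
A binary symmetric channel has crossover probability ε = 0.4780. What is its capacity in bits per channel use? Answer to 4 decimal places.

0.0014 bits

Binary symmetric channel: C = 1 − h₂(ε) where h₂ is the binary entropy function.
h₂(0.4780) = −0.4780·log₂0.4780 − 0.5220·log₂0.5220 = 0.9986.
C = 1 − 0.9986 = 0.0014 bits per channel use.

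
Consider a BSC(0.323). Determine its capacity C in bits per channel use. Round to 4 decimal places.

0.0924 bits

Binary symmetric channel: C = 1 − h₂(ε) where h₂ is the binary entropy function.
h₂(0.323) = −0.323·log₂0.323 − 0.677·log₂0.677 = 0.9076.
C = 1 − 0.9076 = 0.0924 bits per channel use.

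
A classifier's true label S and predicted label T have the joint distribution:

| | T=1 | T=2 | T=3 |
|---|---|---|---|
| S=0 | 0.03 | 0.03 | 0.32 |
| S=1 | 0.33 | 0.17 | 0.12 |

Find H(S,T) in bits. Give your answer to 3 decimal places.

H(S,T) = −Σ p(x,y)·log₂ p(x,y) over all 6 cells.
  cell (0,1): −0.03·log₂0.03 = 0.1518
  cell (0,2): −0.03·log₂0.03 = 0.1518
  cell (0,3): −0.32·log₂0.32 = 0.5260
  cell (1,1): −0.33·log₂0.33 = 0.5278
  cell (1,2): −0.17·log₂0.17 = 0.4346
  cell (1,3): −0.12·log₂0.12 = 0.3671
Sum = 2.159 bits.

2.159 bits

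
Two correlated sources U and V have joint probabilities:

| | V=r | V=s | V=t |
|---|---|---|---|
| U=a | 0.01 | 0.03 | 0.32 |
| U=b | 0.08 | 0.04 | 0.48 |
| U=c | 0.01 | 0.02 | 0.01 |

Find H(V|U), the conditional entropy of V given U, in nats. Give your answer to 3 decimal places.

0.566 nats

Marginals: p(U) = (0.3600, 0.6000, 0.0400), p(V) = (0.1000, 0.0900, 0.8100).
H(V|U) = Σ p(U) · H(V|U=·).
  U=a: p=0.3600, H(V|U=a) = 0.4113
  U=b: p=0.6000, H(V|U=b) = 0.6277
  U=c: p=0.0400, H(V|U=c) = 1.0397
Weighted sum = 0.566 nats.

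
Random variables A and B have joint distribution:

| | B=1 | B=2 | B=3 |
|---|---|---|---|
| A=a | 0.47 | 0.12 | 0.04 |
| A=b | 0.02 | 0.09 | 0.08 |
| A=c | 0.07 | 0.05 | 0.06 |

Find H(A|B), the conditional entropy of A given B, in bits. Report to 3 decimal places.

1.091 bits

Marginals: p(A) = (0.6300, 0.1900, 0.1800), p(B) = (0.5600, 0.2600, 0.1800).
H(A|B) = Σ p(B) · H(A|B=·).
  B=1: p=0.5600, H(A|B=1) = 0.7588
  B=2: p=0.2600, H(A|B=2) = 1.5020
  B=3: p=0.1800, H(A|B=3) = 1.5305
Weighted sum = 1.091 bits.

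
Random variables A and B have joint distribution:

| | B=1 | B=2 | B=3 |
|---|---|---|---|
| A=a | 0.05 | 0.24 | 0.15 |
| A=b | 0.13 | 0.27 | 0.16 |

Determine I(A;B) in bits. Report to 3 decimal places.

0.018 bits

Marginals: p(A) = (0.4400, 0.5600), p(B) = (0.1800, 0.5100, 0.3100).
I(A;B) = Σ p(x,y)·log₂[p(x,y)/(p(x)p(y))].
  (a,1): 0.05·log₂(0.6313) = -0.0332
  (a,2): 0.24·log₂(1.0695) = 0.0233
  (a,3): 0.15·log₂(1.0997) = 0.0206
  (b,1): 0.13·log₂(1.2897) = 0.0477
  (b,2): 0.27·log₂(0.9454) = -0.0219
  (b,3): 0.16·log₂(0.9217) = -0.0188
Sum = 0.018 bits.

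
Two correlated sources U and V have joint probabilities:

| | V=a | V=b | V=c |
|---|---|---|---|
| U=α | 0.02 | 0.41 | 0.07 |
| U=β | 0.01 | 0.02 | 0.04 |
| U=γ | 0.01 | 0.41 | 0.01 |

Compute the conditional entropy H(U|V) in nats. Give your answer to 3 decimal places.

Marginals: p(U) = (0.5000, 0.0700, 0.4300), p(V) = (0.0400, 0.8400, 0.1200).
H(U|V) = Σ p(V) · H(U|V=·).
  V=a: p=0.0400, H(U|V=a) = 1.0397
  V=b: p=0.8400, H(U|V=b) = 0.7892
  V=c: p=0.1200, H(U|V=c) = 0.8877
Weighted sum = 0.811 nats.

0.811 nats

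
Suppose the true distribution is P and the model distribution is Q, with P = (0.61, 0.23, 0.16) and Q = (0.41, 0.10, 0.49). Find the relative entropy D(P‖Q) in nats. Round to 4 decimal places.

D(P‖Q) = Σ p·ln(p/q).
  0.61·ln(0.61/0.41) = 0.24235
  0.23·ln(0.23/0.10) = 0.19157
  0.16·ln(0.16/0.49) = -0.17908
D(P‖Q) = 0.2548 nats.

0.2548 nats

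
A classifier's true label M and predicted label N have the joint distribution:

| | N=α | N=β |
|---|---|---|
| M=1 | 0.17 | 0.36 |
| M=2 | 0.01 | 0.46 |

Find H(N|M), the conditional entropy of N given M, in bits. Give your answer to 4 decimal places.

0.5496 bits

Chain rule: H(N|M) = H(M,N) − H(M).
Marginals: p(M) = (0.5300, 0.4700), p(N) = (0.1800, 0.8200).
H(M,N) = 1.5470 bits; H(M) = 0.9974 bits.
H(N|M) = 1.5470 − 0.9974 = 0.5496 bits.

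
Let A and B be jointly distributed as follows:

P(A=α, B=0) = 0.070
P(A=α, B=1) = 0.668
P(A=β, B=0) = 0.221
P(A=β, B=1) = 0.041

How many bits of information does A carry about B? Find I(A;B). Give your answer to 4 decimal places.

Marginals: p(A) = (0.7380, 0.2620), p(B) = (0.2910, 0.7090).
I(A;B) = Σ p(x,y)·log₂[p(x,y)/(p(x)p(y))].
  (α,0): 0.070·log₂(0.3259) = -0.11321
  (α,1): 0.668·log₂(1.2767) = 0.23538
  (β,0): 0.221·log₂(2.8987) = 0.33932
  (β,1): 0.041·log₂(0.2207) = -0.08937
Sum = 0.3721 bits.

0.3721 bits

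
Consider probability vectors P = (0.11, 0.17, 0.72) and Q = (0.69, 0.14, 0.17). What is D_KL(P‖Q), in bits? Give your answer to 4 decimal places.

1.2556 bits

D(P‖Q) = Σ p·log₂(p/q).
  0.11·log₂(0.11/0.69) = -0.29140
  0.17·log₂(0.17/0.14) = 0.04762
  0.72·log₂(0.72/0.17) = 1.49937
D(P‖Q) = 1.2556 bits.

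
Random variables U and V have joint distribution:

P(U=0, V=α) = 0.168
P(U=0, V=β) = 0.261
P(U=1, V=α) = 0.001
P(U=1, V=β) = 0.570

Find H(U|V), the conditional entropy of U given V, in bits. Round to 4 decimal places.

0.7549 bits

Marginals: p(U) = (0.4290, 0.5710), p(V) = (0.1690, 0.8310).
H(U|V) = Σ p(V) · H(U|V=·).
  V=α: p=0.1690, H(U|V=α) = 0.0523
  V=β: p=0.8310, H(U|V=β) = 0.8978
Weighted sum = 0.7549 bits.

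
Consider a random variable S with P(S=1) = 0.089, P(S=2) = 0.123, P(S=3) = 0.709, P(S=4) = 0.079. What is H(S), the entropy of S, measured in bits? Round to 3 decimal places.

H(S) = −Σ p·log₂ p.
  −(0.089)·log₂(0.089) = 0.3106
  −(0.123)·log₂(0.123) = 0.3719
  −(0.709)·log₂(0.709) = 0.3518
  −(0.079)·log₂(0.079) = 0.2893
Sum: 0.3106 + 0.3719 + 0.3518 + 0.2893 = 1.324 bits.

1.324 bits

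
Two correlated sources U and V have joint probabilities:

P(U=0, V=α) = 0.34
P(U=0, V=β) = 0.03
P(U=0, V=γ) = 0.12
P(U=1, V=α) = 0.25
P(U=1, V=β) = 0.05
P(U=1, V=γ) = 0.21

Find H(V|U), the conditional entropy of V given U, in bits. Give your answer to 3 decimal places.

1.237 bits

Chain rule: H(V|U) = H(U,V) − H(U).
Marginals: p(U) = (0.4900, 0.5100), p(V) = (0.5900, 0.0800, 0.3300).
H(U,V) = 2.2369 bits; H(U) = 0.9997 bits.
H(V|U) = 2.2369 − 0.9997 = 1.237 bits.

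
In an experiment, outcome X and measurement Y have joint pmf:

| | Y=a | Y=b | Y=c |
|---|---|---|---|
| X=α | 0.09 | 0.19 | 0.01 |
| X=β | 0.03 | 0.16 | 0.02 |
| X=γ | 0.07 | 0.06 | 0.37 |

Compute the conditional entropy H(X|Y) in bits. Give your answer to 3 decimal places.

1.053 bits

Marginals: p(X) = (0.2900, 0.2100, 0.5000), p(Y) = (0.1900, 0.4100, 0.4000).
H(X|Y) = Σ p(Y) · H(X|Y=·).
  Y=a: p=0.1900, H(X|Y=a) = 1.4618
  Y=b: p=0.4100, H(X|Y=b) = 1.4497
  Y=c: p=0.4000, H(X|Y=c) = 0.4532
Weighted sum = 1.053 bits.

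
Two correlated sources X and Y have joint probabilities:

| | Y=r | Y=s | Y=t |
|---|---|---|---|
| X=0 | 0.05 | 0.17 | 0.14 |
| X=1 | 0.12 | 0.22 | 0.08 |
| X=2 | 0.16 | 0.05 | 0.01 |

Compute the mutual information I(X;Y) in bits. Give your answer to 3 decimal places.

Marginals: p(X) = (0.3600, 0.4200, 0.2200), p(Y) = (0.3300, 0.4400, 0.2300).
I(X;Y) = H(X) + H(Y) − H(X,Y).
H(X) = 1.5368, H(Y) = 1.5366, H(X,Y) = 2.8925.
I(X;Y) = 1.5368 + 1.5366 − 2.8925 = 0.181 bits.

0.181 bits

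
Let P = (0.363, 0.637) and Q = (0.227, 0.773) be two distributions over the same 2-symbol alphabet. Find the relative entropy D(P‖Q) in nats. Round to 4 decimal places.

D(P‖Q) = Σ p·ln(p/q).
  0.363·ln(0.363/0.227) = 0.17041
  0.637·ln(0.637/0.773) = -0.12327
D(P‖Q) = 0.0471 nats.

0.0471 nats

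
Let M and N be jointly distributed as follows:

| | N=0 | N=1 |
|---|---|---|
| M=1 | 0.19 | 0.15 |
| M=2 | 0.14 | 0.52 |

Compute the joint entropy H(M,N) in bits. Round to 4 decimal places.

H(M,N) = −Σ p(x,y)·log₂ p(x,y) over all 4 cells.
  cell (1,0): −0.19·log₂0.19 = 0.45523
  cell (1,1): −0.15·log₂0.15 = 0.41054
  cell (2,0): −0.14·log₂0.14 = 0.39711
  cell (2,1): −0.52·log₂0.52 = 0.49058
Sum = 1.7535 bits.

1.7535 bits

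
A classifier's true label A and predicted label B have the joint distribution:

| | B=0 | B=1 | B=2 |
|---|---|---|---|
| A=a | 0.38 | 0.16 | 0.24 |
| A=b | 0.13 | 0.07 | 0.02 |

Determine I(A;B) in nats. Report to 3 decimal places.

0.026 nats

Marginals: p(A) = (0.7800, 0.2200), p(B) = (0.5100, 0.2300, 0.2600).
I(A;B) = H(A) + H(B) − H(A,B).
H(A) = 0.5269, H(B) = 1.0317, H(A,B) = 1.5330.
I(A;B) = 0.5269 + 1.0317 − 1.5330 = 0.026 nats.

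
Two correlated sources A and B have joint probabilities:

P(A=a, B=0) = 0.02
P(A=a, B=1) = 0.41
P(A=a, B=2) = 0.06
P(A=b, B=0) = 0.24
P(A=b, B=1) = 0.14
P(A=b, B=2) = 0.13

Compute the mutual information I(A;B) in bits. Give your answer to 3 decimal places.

0.277 bits

Marginals: p(A) = (0.4900, 0.5100), p(B) = (0.2600, 0.5500, 0.1900).
I(A;B) = H(A) + H(B) − H(A,B).
H(A) = 0.9997, H(B) = 1.4349, H(A,B) = 2.1577.
I(A;B) = 0.9997 + 1.4349 − 2.1577 = 0.277 bits.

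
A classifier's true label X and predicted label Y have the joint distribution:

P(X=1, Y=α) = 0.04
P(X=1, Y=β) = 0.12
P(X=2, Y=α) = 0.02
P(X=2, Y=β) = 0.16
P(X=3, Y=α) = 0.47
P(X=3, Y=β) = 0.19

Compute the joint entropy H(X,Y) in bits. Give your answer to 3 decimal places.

2.056 bits

H(X,Y) = −Σ p(x,y)·log₂ p(x,y) over all 6 cells.
  cell (1,α): −0.04·log₂0.04 = 0.1858
  cell (1,β): −0.12·log₂0.12 = 0.3671
  cell (2,α): −0.02·log₂0.02 = 0.1129
  cell (2,β): −0.16·log₂0.16 = 0.4230
  cell (3,α): −0.47·log₂0.47 = 0.5120
  cell (3,β): −0.19·log₂0.19 = 0.4552
Sum = 2.056 bits.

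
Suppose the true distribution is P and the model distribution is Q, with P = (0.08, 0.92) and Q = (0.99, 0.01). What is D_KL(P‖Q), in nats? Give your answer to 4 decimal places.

D(P‖Q) = Σ p·ln(p/q).
  0.08·ln(0.08/0.99) = -0.20125
  0.92·ln(0.92/0.01) = 4.16005
D(P‖Q) = 3.9588 nats.

3.9588 nats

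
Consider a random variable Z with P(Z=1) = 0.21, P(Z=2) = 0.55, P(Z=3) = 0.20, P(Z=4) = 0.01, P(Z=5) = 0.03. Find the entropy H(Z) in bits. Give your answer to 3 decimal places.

H(Z) = −Σ p·log₂ p.
  −(0.21)·log₂(0.21) = 0.4728
  −(0.55)·log₂(0.55) = 0.4744
  −(0.20)·log₂(0.20) = 0.4644
  −(0.01)·log₂(0.01) = 0.0664
  −(0.03)·log₂(0.03) = 0.1518
Sum: 0.4728 + 0.4744 + 0.4644 + 0.0664 + 0.1518 = 1.630 bits.

1.630 bits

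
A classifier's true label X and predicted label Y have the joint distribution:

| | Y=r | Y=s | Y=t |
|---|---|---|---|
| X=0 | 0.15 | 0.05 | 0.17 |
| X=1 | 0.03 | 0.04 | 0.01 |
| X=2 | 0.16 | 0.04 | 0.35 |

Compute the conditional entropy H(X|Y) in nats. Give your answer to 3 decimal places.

0.836 nats

Marginals: p(X) = (0.3700, 0.0800, 0.5500), p(Y) = (0.3400, 0.1300, 0.5300).
H(X|Y) = Σ p(Y) · H(X|Y=·).
  Y=r: p=0.3400, H(X|Y=r) = 0.9299
  Y=s: p=0.1300, H(X|Y=s) = 1.0928
  Y=t: p=0.5300, H(X|Y=t) = 0.7137
Weighted sum = 0.836 nats.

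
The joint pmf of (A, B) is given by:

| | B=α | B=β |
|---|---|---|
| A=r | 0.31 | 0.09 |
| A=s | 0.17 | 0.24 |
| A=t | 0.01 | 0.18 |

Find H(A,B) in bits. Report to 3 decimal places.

H(A,B) = −Σ p(x,y)·log₂ p(x,y) over all 6 cells.
  cell (r,α): −0.31·log₂0.31 = 0.5238
  cell (r,β): −0.09·log₂0.09 = 0.3127
  cell (s,α): −0.17·log₂0.17 = 0.4346
  cell (s,β): −0.24·log₂0.24 = 0.4941
  cell (t,α): −0.01·log₂0.01 = 0.0664
  cell (t,β): −0.18·log₂0.18 = 0.4453
Sum = 2.277 bits.

2.277 bits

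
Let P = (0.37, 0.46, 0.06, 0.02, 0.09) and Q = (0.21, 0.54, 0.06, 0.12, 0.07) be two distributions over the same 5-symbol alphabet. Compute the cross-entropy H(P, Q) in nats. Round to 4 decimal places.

H(P,Q) = −Σ p·ln q.
  −0.37·ln(0.21) = 0.57744
  −0.46·ln(0.54) = 0.28345
  −0.06·ln(0.06) = 0.16880
  −0.02·ln(0.12) = 0.04241
  −0.09·ln(0.07) = 0.23933
H(P,Q) = 1.3114 nats.

1.3114 nats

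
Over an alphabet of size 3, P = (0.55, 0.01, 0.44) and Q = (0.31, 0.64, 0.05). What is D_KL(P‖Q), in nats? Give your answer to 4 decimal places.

1.2306 nats

D(P‖Q) = Σ p·ln(p/q).
  0.55·ln(0.55/0.31) = 0.31534
  0.01·ln(0.01/0.64) = -0.04159
  0.44·ln(0.44/0.05) = 0.95689
D(P‖Q) = 1.2306 nats.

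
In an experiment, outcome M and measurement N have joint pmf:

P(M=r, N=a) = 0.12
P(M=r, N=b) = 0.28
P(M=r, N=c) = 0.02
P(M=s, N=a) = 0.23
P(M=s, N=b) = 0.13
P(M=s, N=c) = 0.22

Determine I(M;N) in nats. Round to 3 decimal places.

Marginals: p(M) = (0.4200, 0.5800), p(N) = (0.3500, 0.4100, 0.2400).
I(M;N) = Σ p(x,y)·ln[p(x,y)/(p(x)p(y))].
  (r,a): 0.12·ln(0.8163) = -0.0244
  (r,b): 0.28·ln(1.6260) = 0.1361
  (r,c): 0.02·ln(0.1984) = -0.0323
  (s,a): 0.23·ln(1.1330) = 0.0287
  (s,b): 0.13·ln(0.5467) = -0.0785
  (s,c): 0.22·ln(1.5805) = 0.1007
Sum = 0.130 nats.

0.130 nats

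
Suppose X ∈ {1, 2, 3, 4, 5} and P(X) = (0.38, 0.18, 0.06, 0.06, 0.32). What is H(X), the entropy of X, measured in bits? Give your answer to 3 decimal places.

1.989 bits

H(X) = −Σ p·log₂ p.
  −(0.38)·log₂(0.38) = 0.5305
  −(0.18)·log₂(0.18) = 0.4453
  −(0.06)·log₂(0.06) = 0.2435
  −(0.06)·log₂(0.06) = 0.2435
  −(0.32)·log₂(0.32) = 0.5260
Sum: 0.5305 + 0.4453 + 0.2435 + 0.2435 + 0.5260 = 1.989 bits.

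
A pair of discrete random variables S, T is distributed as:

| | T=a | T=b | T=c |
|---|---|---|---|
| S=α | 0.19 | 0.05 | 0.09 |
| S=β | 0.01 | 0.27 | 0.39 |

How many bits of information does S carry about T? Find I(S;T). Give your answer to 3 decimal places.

0.323 bits

Marginals: p(S) = (0.3300, 0.6700), p(T) = (0.2000, 0.3200, 0.4800).
I(S;T) = Σ p(x,y)·log₂[p(x,y)/(p(x)p(y))].
  (α,a): 0.19·log₂(2.8788) = 0.2898
  (α,b): 0.05·log₂(0.4735) = -0.0539
  (α,c): 0.09·log₂(0.5682) = -0.0734
  (β,a): 0.01·log₂(0.0746) = -0.0374
  (β,b): 0.27·log₂(1.2593) = 0.0898
  (β,c): 0.39·log₂(1.2127) = 0.1085
Sum = 0.323 bits.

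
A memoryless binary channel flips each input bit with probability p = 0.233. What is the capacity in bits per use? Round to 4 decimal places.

0.2168 bits

Binary symmetric channel: C = 1 − h₂(ε) where h₂ is the binary entropy function.
h₂(0.233) = −0.233·log₂0.233 − 0.767·log₂0.767 = 0.7832.
C = 1 − 0.7832 = 0.2168 bits per channel use.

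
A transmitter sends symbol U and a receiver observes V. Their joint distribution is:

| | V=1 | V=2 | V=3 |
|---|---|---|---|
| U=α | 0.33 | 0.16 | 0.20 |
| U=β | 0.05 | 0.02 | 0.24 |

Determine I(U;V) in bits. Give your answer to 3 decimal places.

0.152 bits

Marginals: p(U) = (0.6900, 0.3100), p(V) = (0.3800, 0.1800, 0.4400).
I(U;V) = Σ p(x,y)·log₂[p(x,y)/(p(x)p(y))].
  (α,1): 0.33·log₂(1.2586) = 0.1095
  (α,2): 0.16·log₂(1.2882) = 0.0585
  (α,3): 0.20·log₂(0.6588) = -0.1204
  (β,1): 0.05·log₂(0.4244) = -0.0618
  (β,2): 0.02·log₂(0.3584) = -0.0296
  (β,3): 0.24·log₂(1.7595) = 0.1956
Sum = 0.152 bits.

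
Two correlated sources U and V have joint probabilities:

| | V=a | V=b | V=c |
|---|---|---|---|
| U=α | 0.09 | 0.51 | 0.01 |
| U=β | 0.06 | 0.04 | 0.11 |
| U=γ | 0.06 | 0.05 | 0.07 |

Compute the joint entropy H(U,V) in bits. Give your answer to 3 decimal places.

H(U,V) = −Σ p(x,y)·log₂ p(x,y) over all 9 cells.
  cell (α,a): −0.09·log₂0.09 = 0.3127
  cell (α,b): −0.51·log₂0.51 = 0.4954
  cell (α,c): −0.01·log₂0.01 = 0.0664
  cell (β,a): −0.06·log₂0.06 = 0.2435
  cell (β,b): −0.04·log₂0.04 = 0.1858
  cell (β,c): −0.11·log₂0.11 = 0.3503
  cell (γ,a): −0.06·log₂0.06 = 0.2435
  cell (γ,b): −0.05·log₂0.05 = 0.2161
  cell (γ,c): −0.07·log₂0.07 = 0.2686
Sum = 2.382 bits.

2.382 bits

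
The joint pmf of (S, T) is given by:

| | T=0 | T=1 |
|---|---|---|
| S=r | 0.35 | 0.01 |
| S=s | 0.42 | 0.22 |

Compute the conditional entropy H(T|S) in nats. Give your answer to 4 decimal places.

0.4575 nats

Chain rule: H(T|S) = H(S,T) − H(S).
Marginals: p(S) = (0.3600, 0.6400), p(T) = (0.7700, 0.2300).
H(S,T) = 1.1109 nats; H(S) = 0.6534 nats.
H(T|S) = 1.1109 − 0.6534 = 0.4575 nats.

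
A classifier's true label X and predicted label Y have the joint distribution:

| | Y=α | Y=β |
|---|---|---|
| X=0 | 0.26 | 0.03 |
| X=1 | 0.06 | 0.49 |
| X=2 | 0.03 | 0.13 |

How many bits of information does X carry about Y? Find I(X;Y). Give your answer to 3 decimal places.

0.410 bits

Marginals: p(X) = (0.2900, 0.5500, 0.1600), p(Y) = (0.3500, 0.6500).
I(X;Y) = H(X) + H(Y) − H(X,Y).
H(X) = 1.4153, H(Y) = 0.9341, H(X,Y) = 1.9393.
I(X;Y) = 1.4153 + 0.9341 − 1.9393 = 0.410 bits.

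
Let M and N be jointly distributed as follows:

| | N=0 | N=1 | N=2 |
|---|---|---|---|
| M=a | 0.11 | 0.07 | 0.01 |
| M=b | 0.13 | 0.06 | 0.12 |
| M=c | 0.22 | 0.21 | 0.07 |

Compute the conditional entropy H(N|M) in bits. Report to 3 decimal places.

Chain rule: H(N|M) = H(M,N) − H(M).
Marginals: p(M) = (0.1900, 0.3100, 0.5000), p(N) = (0.4600, 0.3400, 0.2000).
H(M,N) = 2.9005 bits; H(M) = 1.4790 bits.
H(N|M) = 2.9005 − 1.4790 = 1.421 bits.

1.421 bits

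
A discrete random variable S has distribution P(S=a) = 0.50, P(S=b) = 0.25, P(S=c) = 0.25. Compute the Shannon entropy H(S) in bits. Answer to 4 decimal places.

1.5000 bits

H(S) = −Σ p·log₂ p.
  −(0.50)·log₂(0.50) = 0.50000
  −(0.25)·log₂(0.25) = 0.50000
  −(0.25)·log₂(0.25) = 0.50000
Sum: 0.50000 + 0.50000 + 0.50000 = 1.5000 bits.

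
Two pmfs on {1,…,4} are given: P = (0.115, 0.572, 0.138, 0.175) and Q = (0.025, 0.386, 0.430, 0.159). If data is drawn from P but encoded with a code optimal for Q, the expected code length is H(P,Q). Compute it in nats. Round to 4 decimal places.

1.4070 nats

H(P,Q) = −Σ p·ln q.
  −0.115·ln(0.025) = 0.42422
  −0.572·ln(0.386) = 0.54450
  −0.138·ln(0.430) = 0.11647
  −0.175·ln(0.159) = 0.32180
H(P,Q) = 1.4070 nats.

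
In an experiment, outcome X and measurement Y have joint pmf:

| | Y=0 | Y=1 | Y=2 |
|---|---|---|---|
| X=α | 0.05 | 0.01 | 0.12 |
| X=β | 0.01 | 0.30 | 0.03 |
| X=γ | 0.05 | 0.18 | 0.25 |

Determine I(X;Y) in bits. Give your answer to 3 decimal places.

0.316 bits

Marginals: p(X) = (0.1800, 0.3400, 0.4800), p(Y) = (0.1100, 0.4900, 0.4000).
I(X;Y) = Σ p(x,y)·log₂[p(x,y)/(p(x)p(y))].
  (α,0): 0.05·log₂(2.5253) = 0.0668
  (α,1): 0.01·log₂(0.1134) = -0.0314
  (α,2): 0.12·log₂(1.6667) = 0.0884
  (β,0): 0.01·log₂(0.2674) = -0.0190
  (β,1): 0.30·log₂(1.8007) = 0.2546
  (β,2): 0.03·log₂(0.2206) = -0.0654
  (γ,0): 0.05·log₂(0.9470) = -0.0039
  (γ,1): 0.18·log₂(0.7653) = -0.0695
  (γ,2): 0.25·log₂(1.3021) = 0.0952
Sum = 0.316 bits.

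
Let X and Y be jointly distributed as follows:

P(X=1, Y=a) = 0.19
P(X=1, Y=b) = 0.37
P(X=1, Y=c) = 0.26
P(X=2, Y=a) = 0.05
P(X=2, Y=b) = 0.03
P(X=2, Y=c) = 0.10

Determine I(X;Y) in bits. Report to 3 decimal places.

0.042 bits

Marginals: p(X) = (0.8200, 0.1800), p(Y) = (0.2400, 0.4000, 0.3600).
I(X;Y) = H(X) + H(Y) − H(X,Y).
H(X) = 0.6801, H(Y) = 1.5535, H(X,Y) = 2.1913.
I(X;Y) = 0.6801 + 1.5535 − 2.1913 = 0.042 bits.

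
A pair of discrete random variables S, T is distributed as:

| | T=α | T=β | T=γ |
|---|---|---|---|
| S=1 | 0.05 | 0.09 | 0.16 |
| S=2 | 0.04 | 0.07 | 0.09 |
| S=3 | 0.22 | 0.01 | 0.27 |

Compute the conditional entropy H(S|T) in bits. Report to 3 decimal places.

Chain rule: H(S|T) = H(S,T) − H(T).
Marginals: p(S) = (0.3000, 0.2000, 0.5000), p(T) = (0.3100, 0.1700, 0.5200).
H(S,T) = 2.7758 bits; H(T) = 1.4490 bits.
H(S|T) = 2.7758 − 1.4490 = 1.327 bits.

1.327 bits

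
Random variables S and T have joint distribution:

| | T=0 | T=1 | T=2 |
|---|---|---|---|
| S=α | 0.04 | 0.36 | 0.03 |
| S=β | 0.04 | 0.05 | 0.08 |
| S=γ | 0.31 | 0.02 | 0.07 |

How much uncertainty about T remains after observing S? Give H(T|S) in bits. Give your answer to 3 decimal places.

0.980 bits

Chain rule: H(T|S) = H(S,T) − H(S).
Marginals: p(S) = (0.4300, 0.1700, 0.4000), p(T) = (0.3900, 0.4300, 0.1800).
H(S,T) = 2.4667 bits; H(S) = 1.4869 bits.
H(T|S) = 2.4667 − 1.4869 = 0.980 bits.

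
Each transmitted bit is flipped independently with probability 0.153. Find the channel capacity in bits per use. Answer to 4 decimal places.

Binary symmetric channel: C = 1 − h₂(ε) where h₂ is the binary entropy function.
h₂(0.153) = −0.153·log₂0.153 − 0.847·log₂0.847 = 0.6173.
C = 1 − 0.6173 = 0.3827 bits per channel use.

0.3827 bits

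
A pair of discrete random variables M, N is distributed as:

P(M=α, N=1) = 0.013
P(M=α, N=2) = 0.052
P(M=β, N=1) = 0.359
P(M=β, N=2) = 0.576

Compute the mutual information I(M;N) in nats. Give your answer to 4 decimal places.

Marginals: p(M) = (0.0650, 0.9350), p(N) = (0.3720, 0.6280).
I(M;N) = H(M) + H(N) − H(M,N).
H(M) = 0.2405, H(N) = 0.6600, H(M,N) = 0.8957.
I(M;N) = 0.2405 + 0.6600 − 0.8957 = 0.0048 nats.

0.0048 nats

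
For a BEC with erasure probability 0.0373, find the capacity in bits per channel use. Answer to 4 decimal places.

Binary erasure channel: capacity C = 1 − ε.
C = 1 − 0.0373 = 0.9627 bits per channel use.

0.9627 bits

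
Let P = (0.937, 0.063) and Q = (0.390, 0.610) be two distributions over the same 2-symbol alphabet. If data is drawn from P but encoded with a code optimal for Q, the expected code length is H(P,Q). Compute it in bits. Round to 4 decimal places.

H(P,Q) = −Σ p·log₂ q.
  −0.937·log₂(0.390) = 1.27287
  −0.063·log₂(0.610) = 0.04493
H(P,Q) = 1.3178 bits.

1.3178 bits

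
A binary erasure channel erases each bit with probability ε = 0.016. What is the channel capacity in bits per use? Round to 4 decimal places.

0.9840 bits

Binary erasure channel: capacity C = 1 − ε.
C = 1 − 0.016 = 0.9840 bits per channel use.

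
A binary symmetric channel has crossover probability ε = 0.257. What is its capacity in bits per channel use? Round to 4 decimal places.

Binary symmetric channel: C = 1 − h₂(ε) where h₂ is the binary entropy function.
h₂(0.257) = −0.257·log₂0.257 − 0.743·log₂0.743 = 0.8222.
C = 1 − 0.8222 = 0.1778 bits per channel use.

0.1778 bits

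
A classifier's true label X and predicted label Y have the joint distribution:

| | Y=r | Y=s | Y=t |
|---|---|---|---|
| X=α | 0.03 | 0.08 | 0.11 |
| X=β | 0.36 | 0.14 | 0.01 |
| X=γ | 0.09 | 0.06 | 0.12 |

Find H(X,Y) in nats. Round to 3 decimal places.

H(X,Y) = −Σ p(x,y)·ln p(x,y) over all 9 cells.
  cell (α,r): −0.03·ln0.03 = 0.1052
  cell (α,s): −0.08·ln0.08 = 0.2021
  cell (α,t): −0.11·ln0.11 = 0.2428
  cell (β,r): −0.36·ln0.36 = 0.3678
  cell (β,s): −0.14·ln0.14 = 0.2753
  cell (β,t): −0.01·ln0.01 = 0.0461
  cell (γ,r): −0.09·ln0.09 = 0.2167
  cell (γ,s): −0.06·ln0.06 = 0.1688
  cell (γ,t): −0.12·ln0.12 = 0.2544
Sum = 1.879 nats.

1.879 nats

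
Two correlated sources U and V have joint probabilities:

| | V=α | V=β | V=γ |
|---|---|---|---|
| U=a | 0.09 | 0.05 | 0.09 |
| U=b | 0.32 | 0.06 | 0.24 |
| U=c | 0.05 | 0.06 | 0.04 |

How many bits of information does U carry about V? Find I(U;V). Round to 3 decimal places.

0.056 bits

Marginals: p(U) = (0.2300, 0.6200, 0.1500), p(V) = (0.4600, 0.1700, 0.3700).
I(U;V) = H(U) + H(V) − H(U,V).
H(U) = 1.3258, H(V) = 1.4807, H(U,V) = 2.7505.
I(U;V) = 1.3258 + 1.4807 − 2.7505 = 0.056 bits.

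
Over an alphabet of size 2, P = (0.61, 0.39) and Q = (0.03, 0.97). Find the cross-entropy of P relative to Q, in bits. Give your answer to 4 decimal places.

H(P,Q) = −Σ p·log₂ q.
  −0.61·log₂(0.03) = 3.08593
  −0.39·log₂(0.97) = 0.01714
H(P,Q) = 3.1031 bits.

3.1031 bits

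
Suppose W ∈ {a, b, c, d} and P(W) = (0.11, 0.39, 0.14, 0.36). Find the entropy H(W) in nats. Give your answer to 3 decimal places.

H(W) = −Σ p·ln p.
  −(0.11)·ln(0.11) = 0.2428
  −(0.39)·ln(0.39) = 0.3672
  −(0.14)·ln(0.14) = 0.2753
  −(0.36)·ln(0.36) = 0.3678
Sum: 0.2428 + 0.3672 + 0.2753 + 0.3678 = 1.253 nats.

1.253 nats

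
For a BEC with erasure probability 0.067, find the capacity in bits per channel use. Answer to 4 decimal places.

0.9330 bits

Binary erasure channel: capacity C = 1 − ε.
C = 1 − 0.067 = 0.9330 bits per channel use.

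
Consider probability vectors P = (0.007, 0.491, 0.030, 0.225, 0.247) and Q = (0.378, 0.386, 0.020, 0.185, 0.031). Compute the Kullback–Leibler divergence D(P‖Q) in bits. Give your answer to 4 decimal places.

0.9508 bits

D(P‖Q) = Σ p·log₂(p/q).
  0.007·log₂(0.007/0.378) = -0.04028
  0.491·log₂(0.491/0.386) = 0.17044
  0.030·log₂(0.030/0.020) = 0.01755
  0.225·log₂(0.225/0.185) = 0.06354
  0.247·log₂(0.247/0.031) = 0.73956
D(P‖Q) = 0.9508 bits.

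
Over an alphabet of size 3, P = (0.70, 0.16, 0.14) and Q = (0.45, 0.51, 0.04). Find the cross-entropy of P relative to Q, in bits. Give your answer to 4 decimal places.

1.6120 bits

H(P,Q) = −Σ p·log₂ q.
  −0.70·log₂(0.45) = 0.80640
  −0.16·log₂(0.51) = 0.15543
  −0.14·log₂(0.04) = 0.65014
H(P,Q) = 1.6120 bits.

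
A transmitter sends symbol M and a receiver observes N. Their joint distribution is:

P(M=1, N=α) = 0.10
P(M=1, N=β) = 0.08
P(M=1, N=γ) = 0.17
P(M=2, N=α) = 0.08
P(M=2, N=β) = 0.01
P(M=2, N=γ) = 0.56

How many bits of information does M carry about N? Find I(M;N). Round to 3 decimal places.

Marginals: p(M) = (0.3500, 0.6500), p(N) = (0.1800, 0.0900, 0.7300).
I(M;N) = Σ p(x,y)·log₂[p(x,y)/(p(x)p(y))].
  (1,α): 0.10·log₂(1.5873) = 0.0667
  (1,β): 0.08·log₂(2.5397) = 0.1076
  (1,γ): 0.17·log₂(0.6654) = -0.0999
  (2,α): 0.08·log₂(0.6838) = -0.0439
  (2,β): 0.01·log₂(0.1709) = -0.0255
  (2,γ): 0.56·log₂(1.1802) = 0.1339
Sum = 0.139 bits.

0.139 bits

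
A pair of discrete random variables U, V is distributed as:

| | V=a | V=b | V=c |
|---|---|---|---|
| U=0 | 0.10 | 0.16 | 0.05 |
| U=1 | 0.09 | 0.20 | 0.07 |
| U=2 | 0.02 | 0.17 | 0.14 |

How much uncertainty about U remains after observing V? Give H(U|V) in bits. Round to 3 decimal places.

Marginals: p(U) = (0.3100, 0.3600, 0.3300), p(V) = (0.2100, 0.5300, 0.2600).
H(U|V) = Σ p(V) · H(U|V=·).
  V=a: p=0.2100, H(U|V=a) = 1.3567
  V=b: p=0.5300, H(U|V=b) = 1.5784
  V=c: p=0.2600, H(U|V=c) = 1.4480
Weighted sum = 1.498 bits.

1.498 bits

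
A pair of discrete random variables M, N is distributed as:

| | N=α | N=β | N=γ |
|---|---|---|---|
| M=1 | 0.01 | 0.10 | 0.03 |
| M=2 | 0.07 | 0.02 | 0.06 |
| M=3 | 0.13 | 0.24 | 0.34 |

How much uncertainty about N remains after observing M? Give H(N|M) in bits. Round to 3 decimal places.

Marginals: p(M) = (0.1400, 0.1500, 0.7100), p(N) = (0.2100, 0.3600, 0.4300).
H(N|M) = Σ p(M) · H(N|M=·).
  M=1: p=0.1400, H(N|M=1) = 1.0949
  M=2: p=0.1500, H(N|M=2) = 1.4295
  M=3: p=0.7100, H(N|M=3) = 1.4861
Weighted sum = 1.423 bits.

1.423 bits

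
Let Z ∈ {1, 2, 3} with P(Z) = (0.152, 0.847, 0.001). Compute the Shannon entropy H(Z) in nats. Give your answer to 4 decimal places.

0.4339 nats

H(Z) = −Σ p·ln p.
  −(0.152)·ln(0.152) = 0.28635
  −(0.847)·ln(0.847) = 0.14065
  −(0.001)·ln(0.001) = 0.00691
Sum: 0.28635 + 0.14065 + 0.00691 = 0.4339 nats.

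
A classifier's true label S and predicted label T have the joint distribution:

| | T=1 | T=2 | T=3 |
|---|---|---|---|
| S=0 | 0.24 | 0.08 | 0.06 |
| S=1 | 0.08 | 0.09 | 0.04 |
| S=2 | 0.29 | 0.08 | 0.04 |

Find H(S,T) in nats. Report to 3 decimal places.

1.951 nats

H(S,T) = −Σ p(x,y)·ln p(x,y) over all 9 cells.
  cell (0,1): −0.24·ln0.24 = 0.3425
  cell (0,2): −0.08·ln0.08 = 0.2021
  cell (0,3): −0.06·ln0.06 = 0.1688
  cell (1,1): −0.08·ln0.08 = 0.2021
  cell (1,2): −0.09·ln0.09 = 0.2167
  cell (1,3): −0.04·ln0.04 = 0.1288
  cell (2,1): −0.29·ln0.29 = 0.3590
  cell (2,2): −0.08·ln0.08 = 0.2021
  cell (2,3): −0.04·ln0.04 = 0.1288
Sum = 1.951 nats.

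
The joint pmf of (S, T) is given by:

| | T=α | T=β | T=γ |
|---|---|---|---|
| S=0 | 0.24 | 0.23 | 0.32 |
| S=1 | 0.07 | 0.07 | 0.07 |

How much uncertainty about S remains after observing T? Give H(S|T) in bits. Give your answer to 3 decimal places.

0.739 bits

Chain rule: H(S|T) = H(S,T) − H(T).
Marginals: p(S) = (0.7900, 0.2100), p(T) = (0.3100, 0.3000, 0.3900).
H(S,T) = 2.3135 bits; H(T) = 1.5747 bits.
H(S|T) = 2.3135 − 1.5747 = 0.739 bits.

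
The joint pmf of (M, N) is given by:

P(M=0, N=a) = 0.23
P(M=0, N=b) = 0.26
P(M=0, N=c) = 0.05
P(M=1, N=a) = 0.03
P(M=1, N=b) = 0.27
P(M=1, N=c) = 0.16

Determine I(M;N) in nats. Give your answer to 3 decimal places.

Marginals: p(M) = (0.5400, 0.4600), p(N) = (0.2600, 0.5300, 0.2100).
I(M;N) = Σ p(x,y)·ln[p(x,y)/(p(x)p(y))].
  (0,a): 0.23·ln(1.6382) = 0.1135
  (0,b): 0.26·ln(0.9085) = -0.0250
  (0,c): 0.05·ln(0.4409) = -0.0409
  (1,a): 0.03·ln(0.2508) = -0.0415
  (1,b): 0.27·ln(1.1075) = 0.0276
  (1,c): 0.16·ln(1.6563) = 0.0807
Sum = 0.114 nats.

0.114 nats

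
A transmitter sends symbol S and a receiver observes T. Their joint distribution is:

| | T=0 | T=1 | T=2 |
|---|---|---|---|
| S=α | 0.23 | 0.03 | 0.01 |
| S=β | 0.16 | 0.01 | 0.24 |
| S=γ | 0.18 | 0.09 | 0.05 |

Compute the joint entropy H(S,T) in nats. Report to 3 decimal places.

H(S,T) = −Σ p(x,y)·ln p(x,y) over all 9 cells.
  cell (α,0): −0.23·ln0.23 = 0.3380
  cell (α,1): −0.03·ln0.03 = 0.1052
  cell (α,2): −0.01·ln0.01 = 0.0461
  cell (β,0): −0.16·ln0.16 = 0.2932
  cell (β,1): −0.01·ln0.01 = 0.0461
  cell (β,2): −0.24·ln0.24 = 0.3425
  cell (γ,0): −0.18·ln0.18 = 0.3087
  cell (γ,1): −0.09·ln0.09 = 0.2167
  cell (γ,2): −0.05·ln0.05 = 0.1498
Sum = 1.846 nats.

1.846 nats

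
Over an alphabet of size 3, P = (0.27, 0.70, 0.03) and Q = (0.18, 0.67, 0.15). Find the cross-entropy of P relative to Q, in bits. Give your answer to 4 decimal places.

1.1545 bits

H(P,Q) = −Σ p·log₂ q.
  −0.27·log₂(0.18) = 0.66796
  −0.70·log₂(0.67) = 0.40444
  −0.03·log₂(0.15) = 0.08211
H(P,Q) = 1.1545 bits.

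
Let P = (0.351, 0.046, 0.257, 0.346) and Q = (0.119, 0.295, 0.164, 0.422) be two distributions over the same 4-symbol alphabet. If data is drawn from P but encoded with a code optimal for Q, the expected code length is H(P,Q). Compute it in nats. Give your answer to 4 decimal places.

1.5664 nats

H(P,Q) = −Σ p·ln q.
  −0.351·ln(0.119) = 0.74715
  −0.046·ln(0.295) = 0.05616
  −0.257·ln(0.164) = 0.46463
  −0.346·ln(0.422) = 0.29851
H(P,Q) = 1.5664 nats.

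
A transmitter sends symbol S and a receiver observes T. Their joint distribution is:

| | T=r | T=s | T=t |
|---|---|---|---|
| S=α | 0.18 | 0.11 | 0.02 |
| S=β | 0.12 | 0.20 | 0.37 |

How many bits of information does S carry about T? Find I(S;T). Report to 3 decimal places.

Marginals: p(S) = (0.3100, 0.6900), p(T) = (0.3000, 0.3100, 0.3900).
I(S;T) = Σ p(x,y)·log₂[p(x,y)/(p(x)p(y))].
  (α,r): 0.18·log₂(1.9355) = 0.1715
  (α,s): 0.11·log₂(1.1446) = 0.0214
  (α,t): 0.02·log₂(0.1654) = -0.0519
  (β,r): 0.12·log₂(0.5797) = -0.0944
  (β,s): 0.20·log₂(0.9350) = -0.0194
  (β,t): 0.37·log₂(1.3750) = 0.1700
Sum = 0.197 bits.

0.197 bits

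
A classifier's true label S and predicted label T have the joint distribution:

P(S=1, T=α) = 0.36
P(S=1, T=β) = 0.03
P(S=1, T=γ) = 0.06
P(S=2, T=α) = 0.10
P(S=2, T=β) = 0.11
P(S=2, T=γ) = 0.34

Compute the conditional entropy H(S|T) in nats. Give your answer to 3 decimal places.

0.483 nats

Chain rule: H(S|T) = H(S,T) − H(T).
Marginals: p(S) = (0.4500, 0.5500), p(T) = (0.4600, 0.1400, 0.4000).
H(S,T) = 1.4816 nats; H(T) = 0.9990 nats.
H(S|T) = 1.4816 − 0.9990 = 0.483 nats.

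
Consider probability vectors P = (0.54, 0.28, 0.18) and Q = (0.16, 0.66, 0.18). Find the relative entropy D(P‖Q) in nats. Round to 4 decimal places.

0.4168 nats

D(P‖Q) = Σ p·ln(p/q).
  0.54·ln(0.54/0.16) = 0.65685
  0.28·ln(0.28/0.66) = -0.24009
  0.18·ln(0.18/0.18) = 0.00000
D(P‖Q) = 0.4168 nats.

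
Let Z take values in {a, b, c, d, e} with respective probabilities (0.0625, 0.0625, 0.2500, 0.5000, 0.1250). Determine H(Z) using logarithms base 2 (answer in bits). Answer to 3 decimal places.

H(Z) = −Σ p·log₂ p.
  −(0.0625)·log₂(0.0625) = 0.2500
  −(0.0625)·log₂(0.0625) = 0.2500
  −(0.2500)·log₂(0.2500) = 0.5000
  −(0.5000)·log₂(0.5000) = 0.5000
  −(0.1250)·log₂(0.1250) = 0.3750
Sum: 0.2500 + 0.2500 + 0.5000 + 0.5000 + 0.3750 = 1.875 bits.

1.875 bits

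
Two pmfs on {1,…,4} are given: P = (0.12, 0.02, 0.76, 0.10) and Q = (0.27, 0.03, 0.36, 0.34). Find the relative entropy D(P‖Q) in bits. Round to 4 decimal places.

0.4906 bits

D(P‖Q) = Σ p·log₂(p/q).
  0.12·log₂(0.12/0.27) = -0.14039
  0.02·log₂(0.02/0.03) = -0.01170
  0.76·log₂(0.76/0.36) = 0.81928
  0.10·log₂(0.10/0.34) = -0.17655
D(P‖Q) = 0.4906 bits.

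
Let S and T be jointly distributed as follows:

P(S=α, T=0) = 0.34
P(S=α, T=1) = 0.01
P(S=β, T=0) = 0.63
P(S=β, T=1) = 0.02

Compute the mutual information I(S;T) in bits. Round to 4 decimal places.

0.0000 bits

Marginals: p(S) = (0.3500, 0.6500), p(T) = (0.9700, 0.0300).
I(S;T) = Σ p(x,y)·log₂[p(x,y)/(p(x)p(y))].
  (α,0): 0.34·log₂(1.0015) = 0.00072
  (α,1): 0.01·log₂(0.9524) = -0.00070
  (β,0): 0.63·log₂(0.9992) = -0.00072
  (β,1): 0.02·log₂(1.0256) = 0.00073
Sum = 0.0000 bits.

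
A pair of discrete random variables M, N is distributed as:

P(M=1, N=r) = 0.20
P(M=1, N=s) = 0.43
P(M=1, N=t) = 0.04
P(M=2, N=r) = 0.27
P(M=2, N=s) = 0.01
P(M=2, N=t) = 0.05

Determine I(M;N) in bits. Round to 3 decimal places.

Marginals: p(M) = (0.6700, 0.3300), p(N) = (0.4700, 0.4400, 0.0900).
I(M;N) = H(M) + H(N) − H(M,N).
H(M) = 0.9149, H(N) = 1.3458, H(M,N) = 1.9663.
I(M;N) = 0.9149 + 1.3458 − 1.9663 = 0.294 bits.

0.294 bits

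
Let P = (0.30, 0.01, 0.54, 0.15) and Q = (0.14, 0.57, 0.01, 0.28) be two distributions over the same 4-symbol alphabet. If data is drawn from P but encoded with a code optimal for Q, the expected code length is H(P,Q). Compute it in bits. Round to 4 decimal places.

4.7222 bits

H(P,Q) = −Σ p·log₂ q.
  −0.30·log₂(0.14) = 0.85095
  −0.01·log₂(0.57) = 0.00811
  −0.54·log₂(0.01) = 3.58768
  −0.15·log₂(0.28) = 0.27548
H(P,Q) = 4.7222 bits.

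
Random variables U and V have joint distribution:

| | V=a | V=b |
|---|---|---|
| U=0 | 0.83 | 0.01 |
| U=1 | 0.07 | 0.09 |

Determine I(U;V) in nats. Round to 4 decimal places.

0.1612 nats

Marginals: p(U) = (0.8400, 0.1600), p(V) = (0.9000, 0.1000).
I(U;V) = Σ p(x,y)·ln[p(x,y)/(p(x)p(y))].
  (0,a): 0.83·ln(1.0979) = 0.07751
  (0,b): 0.01·ln(0.1190) = -0.02128
  (1,a): 0.07·ln(0.4861) = -0.05049
  (1,b): 0.09·ln(5.6250) = 0.15545
Sum = 0.1612 nats.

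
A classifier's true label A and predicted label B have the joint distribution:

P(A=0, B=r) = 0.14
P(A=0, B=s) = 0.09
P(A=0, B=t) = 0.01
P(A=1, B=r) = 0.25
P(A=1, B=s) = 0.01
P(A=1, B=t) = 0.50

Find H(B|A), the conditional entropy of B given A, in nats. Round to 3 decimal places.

Chain rule: H(B|A) = H(A,B) − H(A).
Marginals: p(A) = (0.2400, 0.7600), p(B) = (0.3900, 0.1000, 0.5100).
H(A,B) = 1.2772 nats; H(A) = 0.5511 nats.
H(B|A) = 1.2772 − 0.5511 = 0.726 nats.

0.726 nats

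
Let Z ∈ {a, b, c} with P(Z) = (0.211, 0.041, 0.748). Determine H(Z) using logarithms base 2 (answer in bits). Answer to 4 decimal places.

H(Z) = −Σ p·log₂ p.
  −(0.211)·log₂(0.211) = 0.47363
  −(0.041)·log₂(0.041) = 0.18894
  −(0.748)·log₂(0.748) = 0.31333
Sum: 0.47363 + 0.18894 + 0.31333 = 0.9759 bits.

0.9759 bits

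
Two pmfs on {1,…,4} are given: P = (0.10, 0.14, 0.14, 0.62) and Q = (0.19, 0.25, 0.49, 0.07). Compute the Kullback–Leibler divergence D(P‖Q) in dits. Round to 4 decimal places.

0.4480 dits

D(P‖Q) = Σ p·log₁₀(p/q).
  0.10·log₁₀(0.10/0.19) = -0.02788
  0.14·log₁₀(0.14/0.25) = -0.03525
  0.14·log₁₀(0.14/0.49) = -0.07617
  0.62·log₁₀(0.62/0.07) = 0.58732
D(P‖Q) = 0.4480 dits.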